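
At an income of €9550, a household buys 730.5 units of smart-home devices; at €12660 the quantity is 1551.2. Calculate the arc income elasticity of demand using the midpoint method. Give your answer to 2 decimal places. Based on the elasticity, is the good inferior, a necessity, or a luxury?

ΔQ = 1551.2 − 730.5 = 820.7; midpoint Q̄ = (730.5 + 1551.2)/2 = 1140.85.
ΔI = 12660 − 9550 = 3110; midpoint Ī = (9550 + 12660)/2 = 11105.
η = (ΔQ/Q̄) ÷ (ΔI/Ī) = (820.7/1140.85) ÷ (3110/11105) = 2.57.
η > 1 ⇒ luxury.

2.57 (luxury)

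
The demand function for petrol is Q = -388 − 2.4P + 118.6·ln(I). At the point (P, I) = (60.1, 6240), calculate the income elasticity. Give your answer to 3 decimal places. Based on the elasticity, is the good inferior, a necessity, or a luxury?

0.235 (necessity)

At P = 60.1, I = 6240: Q = 504.174.
Holding P constant, ∂Q/∂I = 118.6/I = 0.0190064.
η_I = (∂Q/∂I)·(I/Q) = 0.0190064 × (6240/504.174) = 0.235.
Since 0 < η < 1, this is a necessity.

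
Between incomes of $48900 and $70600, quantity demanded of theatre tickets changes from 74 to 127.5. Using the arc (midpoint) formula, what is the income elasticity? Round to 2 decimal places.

1.46

ΔQ = 127.5 − 74 = 53.5; midpoint Q̄ = (74 + 127.5)/2 = 100.75.
ΔI = 70600 − 48900 = 21700; midpoint Ī = (48900 + 70600)/2 = 59750.
η = (ΔQ/Q̄) ÷ (ΔI/Ī) = (53.5/100.75) ÷ (21700/59750) = 1.46.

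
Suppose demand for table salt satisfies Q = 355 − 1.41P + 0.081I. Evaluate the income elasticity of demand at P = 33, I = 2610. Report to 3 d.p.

0.407

At P = 33, I = 2610: Q = 519.880.
Holding P constant, ∂Q/∂I = 0.081.
η_I = (∂Q/∂I)·(I/Q) = 0.081 × (2610/519.880) = 0.407.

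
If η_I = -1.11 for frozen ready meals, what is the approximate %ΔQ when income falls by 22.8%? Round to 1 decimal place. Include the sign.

25.3%

%ΔQ ≈ η × %ΔI = -1.11 × (-22.8%) = 25.3%.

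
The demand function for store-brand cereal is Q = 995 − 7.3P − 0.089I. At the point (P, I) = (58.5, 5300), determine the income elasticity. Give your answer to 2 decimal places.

-4.90

At P = 58.5, I = 5300: Q = 96.250.
Holding P constant, ∂Q/∂I = −0.089.
η_I = (∂Q/∂I)·(I/Q) = -0.089 × (5300/96.250) = -4.90.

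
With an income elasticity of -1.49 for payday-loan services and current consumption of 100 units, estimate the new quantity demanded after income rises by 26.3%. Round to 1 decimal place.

%ΔQ ≈ η × %ΔI = -1.49 × 26.3% = -39.187%.
New Q ≈ 100 × (1 − 0.39187) = 60.8.

60.8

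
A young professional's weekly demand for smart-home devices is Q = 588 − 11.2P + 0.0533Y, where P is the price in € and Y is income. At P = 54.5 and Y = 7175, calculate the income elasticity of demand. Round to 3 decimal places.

At P = 54.5, Y = 7175: Q = 360.028.
Holding P constant, ∂Q/∂Y = 0.0533.
η_Y = (∂Q/∂Y)·(Y/Q) = 0.0533 × (7175/360.028) = 1.062.

1.062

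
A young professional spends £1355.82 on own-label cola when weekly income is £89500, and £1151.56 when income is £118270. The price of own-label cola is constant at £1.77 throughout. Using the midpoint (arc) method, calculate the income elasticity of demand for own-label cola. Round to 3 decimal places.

-0.588

With a constant price, Q₁ = 1355.82/1.77 = 766.000 and Q₂ = 1151.56/1.77 = 650.599 (equivalently, work directly with expenditure since P cancels).
Midpoint %ΔQ = (1151.56 − 1355.82)/1253.69 = -0.16293; midpoint %ΔI = (118270 − 89500)/103885 = 0.27694.
η = -0.16293 / 0.27694 = -0.588.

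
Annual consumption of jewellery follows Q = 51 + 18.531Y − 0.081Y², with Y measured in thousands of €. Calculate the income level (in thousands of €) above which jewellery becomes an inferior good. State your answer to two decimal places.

dQ/dY = 18.531 − 0.162Y.
The good is inferior where dQ/dY < 0. Setting dQ/dY = 0 gives Y = 18.531 / 0.162 = 114.39.

114.39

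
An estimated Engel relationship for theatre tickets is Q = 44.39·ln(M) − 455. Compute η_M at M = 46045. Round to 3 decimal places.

2.052

At M = 46045: Q = 21.632.
dQ/dM = 44.39/M = 0.000964057 at this income.
η = (dQ/dM)·(M/Q) = 0.000964057 × (46045/21.632) = 2.052.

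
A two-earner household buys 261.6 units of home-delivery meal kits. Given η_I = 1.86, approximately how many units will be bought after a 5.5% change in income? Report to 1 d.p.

%ΔQ ≈ η × %ΔI = 1.86 × 5.5% = 10.23%.
New Q ≈ 261.6 × (1 + 0.1023) = 288.4.

288.4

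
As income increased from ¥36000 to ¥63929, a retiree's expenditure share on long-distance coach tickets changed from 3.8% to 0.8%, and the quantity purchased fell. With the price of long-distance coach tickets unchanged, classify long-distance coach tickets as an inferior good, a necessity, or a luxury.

Quantity demanded falls as income rises, so η < 0.

inferior good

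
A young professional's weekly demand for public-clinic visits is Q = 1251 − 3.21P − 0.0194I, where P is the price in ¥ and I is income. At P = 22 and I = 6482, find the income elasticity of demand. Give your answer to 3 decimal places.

-0.119

At P = 22, I = 6482: Q = 1054.629.
Holding P constant, ∂Q/∂I = −0.0194.
η_I = (∂Q/∂I)·(I/Q) = -0.0194 × (6482/1054.629) = -0.119.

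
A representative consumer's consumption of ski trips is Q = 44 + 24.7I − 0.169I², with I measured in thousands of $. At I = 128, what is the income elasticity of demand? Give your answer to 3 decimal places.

At I = 128: Q = 436.7040.
dQ/dI = 24.7 − 0.338I = -18.56400.
η = (dQ/dI)·(I/Q) = -18.56400 × (128/436.7040) = -5.441.

-5.441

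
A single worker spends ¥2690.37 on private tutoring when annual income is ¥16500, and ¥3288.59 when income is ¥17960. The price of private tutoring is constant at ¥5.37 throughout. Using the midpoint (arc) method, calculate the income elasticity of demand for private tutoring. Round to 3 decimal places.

With a constant price, Q₁ = 2690.37/5.37 = 501.000 and Q₂ = 3288.59/5.37 = 612.400 (equivalently, work directly with expenditure since P cancels).
Midpoint %ΔQ = (3288.59 − 2690.37)/2989.48 = 0.20011; midpoint %ΔI = (17960 − 16500)/17230 = 0.08474.
η = 0.20011 / 0.08474 = 2.362.

2.362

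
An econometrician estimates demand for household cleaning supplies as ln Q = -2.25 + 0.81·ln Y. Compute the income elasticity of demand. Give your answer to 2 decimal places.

In a log-linear demand, the coefficient on ln Y is the income elasticity.
So η = 0.81.

0.81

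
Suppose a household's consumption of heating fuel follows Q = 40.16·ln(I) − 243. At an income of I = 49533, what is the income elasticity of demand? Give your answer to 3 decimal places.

At I = 49533: Q = 191.145.
dQ/dI = 40.16/I = 0.000810773 at this income.
η = (dQ/dI)·(I/Q) = 0.000810773 × (49533/191.145) = 0.210.

0.210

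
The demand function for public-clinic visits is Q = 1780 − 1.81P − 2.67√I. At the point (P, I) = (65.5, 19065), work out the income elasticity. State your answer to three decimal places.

At P = 65.5, I = 19065: Q = 1292.782.
Holding P constant, ∂Q/∂I = -2.67/(2√I) = -0.00966858.
η_I = (∂Q/∂I)·(I/Q) = -0.00966858 × (19065/1292.782) = -0.143.

-0.143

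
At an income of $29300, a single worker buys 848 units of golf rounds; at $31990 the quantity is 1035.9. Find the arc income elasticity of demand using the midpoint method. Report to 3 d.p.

ΔQ = 1035.9 − 848 = 187.9; midpoint Q̄ = (848 + 1035.9)/2 = 941.95.
ΔI = 31990 − 29300 = 2690; midpoint Ī = (29300 + 31990)/2 = 30645.
η = (ΔQ/Q̄) ÷ (ΔI/Ī) = (187.9/941.95) ÷ (2690/30645) = 2.273.

2.273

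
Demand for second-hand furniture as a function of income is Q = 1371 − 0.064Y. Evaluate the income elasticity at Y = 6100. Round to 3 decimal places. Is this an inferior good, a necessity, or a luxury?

At Y = 6100: Q = 980.600.
dQ/dY = −0.064.
η = (dQ/dY)·(Y/Q) = -0.064 × (6100/980.600) = -0.398.
Since η < 0, the good is an inferior good.

-0.398 (inferior good)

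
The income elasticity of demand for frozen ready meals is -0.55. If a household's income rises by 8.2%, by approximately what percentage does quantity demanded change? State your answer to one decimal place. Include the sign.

-4.5%

%ΔQ ≈ η × %ΔI = -0.55 × 8.2% = -4.5%.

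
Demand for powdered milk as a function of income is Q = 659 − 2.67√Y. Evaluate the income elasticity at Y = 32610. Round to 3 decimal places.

-1.363

At Y = 32610: Q = 176.845.
dQ/dY = -2.67/(2√Y) = -0.00739275 at this income.
η = (dQ/dY)·(Y/Q) = -0.00739275 × (32610/176.845) = -1.363.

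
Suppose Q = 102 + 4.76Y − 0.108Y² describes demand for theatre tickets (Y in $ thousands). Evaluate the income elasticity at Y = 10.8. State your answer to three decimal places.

At Y = 10.8: Q = 140.8109.
dQ/dY = 4.76 − 0.216Y = 2.42720.
η = (dQ/dY)·(Y/Q) = 2.42720 × (10.8/140.8109) = 0.186.

0.186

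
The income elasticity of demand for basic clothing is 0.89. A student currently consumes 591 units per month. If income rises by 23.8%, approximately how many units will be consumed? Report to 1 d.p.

716.2

%ΔQ ≈ η × %ΔI = 0.89 × 23.8% = 21.182%.
New Q ≈ 591 × (1 + 0.21182) = 716.2.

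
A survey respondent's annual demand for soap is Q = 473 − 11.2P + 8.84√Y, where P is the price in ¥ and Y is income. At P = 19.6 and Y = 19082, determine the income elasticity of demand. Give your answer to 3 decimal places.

At P = 19.6, Y = 19082: Q = 1474.616.
Holding P constant, ∂Q/∂Y = 8.84/(2√Y) = 0.0319971.
η_Y = (∂Q/∂Y)·(Y/Q) = 0.0319971 × (19082/1474.616) = 0.414.

0.414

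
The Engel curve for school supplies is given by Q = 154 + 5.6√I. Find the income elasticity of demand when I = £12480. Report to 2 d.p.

0.40

At I = 12480: Q = 779.598.
dQ/dI = 5.6/(2√I) = 0.025064 at this income.
η = (dQ/dI)·(I/Q) = 0.025064 × (12480/779.598) = 0.40.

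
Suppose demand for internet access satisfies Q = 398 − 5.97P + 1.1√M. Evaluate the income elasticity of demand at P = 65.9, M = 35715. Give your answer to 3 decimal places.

0.489

At P = 65.9, M = 35715: Q = 212.460.
Holding P constant, ∂Q/∂M = 1.1/(2√M) = 0.0029103.
η_M = (∂Q/∂M)·(M/Q) = 0.0029103 × (35715/212.460) = 0.489.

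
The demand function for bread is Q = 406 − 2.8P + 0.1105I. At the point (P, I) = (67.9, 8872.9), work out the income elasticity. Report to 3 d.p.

0.820

At P = 67.9, I = 8872.9: Q = 1196.335.
Holding P constant, ∂Q/∂I = 0.1105.
η_I = (∂Q/∂I)·(I/Q) = 0.1105 × (8872.9/1196.335) = 0.820.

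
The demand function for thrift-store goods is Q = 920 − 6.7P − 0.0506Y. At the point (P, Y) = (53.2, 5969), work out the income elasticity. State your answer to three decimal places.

-1.155

At P = 53.2, Y = 5969: Q = 261.529.
Holding P constant, ∂Q/∂Y = −0.0506.
η_Y = (∂Q/∂Y)·(Y/Q) = -0.0506 × (5969/261.529) = -1.155.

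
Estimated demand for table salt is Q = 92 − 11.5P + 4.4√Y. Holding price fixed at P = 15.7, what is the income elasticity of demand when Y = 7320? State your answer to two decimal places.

0.65

At P = 15.7, Y = 7320: Q = 287.901.
Holding P constant, ∂Q/∂Y = 4.4/(2√Y) = 0.0257139.
η_Y = (∂Q/∂Y)·(Y/Q) = 0.0257139 × (7320/287.901) = 0.65.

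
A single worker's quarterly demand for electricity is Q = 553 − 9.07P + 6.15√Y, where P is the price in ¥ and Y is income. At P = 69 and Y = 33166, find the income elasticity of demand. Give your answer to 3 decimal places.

At P = 69, Y = 33166: Q = 1047.179.
Holding P constant, ∂Q/∂Y = 6.15/(2√Y) = 0.0168849.
η_Y = (∂Q/∂Y)·(Y/Q) = 0.0168849 × (33166/1047.179) = 0.535.

0.535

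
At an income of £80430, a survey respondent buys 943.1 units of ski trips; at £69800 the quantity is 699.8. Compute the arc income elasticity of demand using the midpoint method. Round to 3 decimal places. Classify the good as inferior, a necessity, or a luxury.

2.093 (luxury)

ΔQ = 699.8 − 943.1 = -243.3; midpoint Q̄ = (943.1 + 699.8)/2 = 821.45.
ΔI = 69800 − 80430 = -10630; midpoint Ī = (80430 + 69800)/2 = 75115.
η = (ΔQ/Q̄) ÷ (ΔI/Ī) = (-243.3/821.45) ÷ (-10630/75115) = 2.093.
η > 1 ⇒ luxury.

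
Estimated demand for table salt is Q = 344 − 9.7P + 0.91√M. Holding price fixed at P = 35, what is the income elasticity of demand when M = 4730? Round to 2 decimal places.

0.47

At P = 35, M = 4730: Q = 67.085.
Holding P constant, ∂Q/∂M = 0.91/(2√M) = 0.00661578.
η_M = (∂Q/∂M)·(M/Q) = 0.00661578 × (4730/67.085) = 0.47.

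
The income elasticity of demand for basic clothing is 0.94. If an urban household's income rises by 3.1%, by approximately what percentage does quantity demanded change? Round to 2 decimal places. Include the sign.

2.91%

%ΔQ ≈ η × %ΔI = 0.94 × 3.1% = 2.91%.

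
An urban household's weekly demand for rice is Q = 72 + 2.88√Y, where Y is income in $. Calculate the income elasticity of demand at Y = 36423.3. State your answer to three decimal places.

At Y = 36423.3: Q = 621.645.
dQ/dY = 2.88/(2√Y) = 0.00754524 at this income.
η = (dQ/dY)·(Y/Q) = 0.00754524 × (36423.3/621.645) = 0.442.

0.442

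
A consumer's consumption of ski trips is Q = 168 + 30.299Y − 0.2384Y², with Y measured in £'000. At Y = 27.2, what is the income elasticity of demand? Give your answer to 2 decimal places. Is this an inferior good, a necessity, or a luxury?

0.58 (necessity)

At Y = 27.2: Q = 815.7549.
dQ/dY = 30.299 − 0.4768Y = 17.33004.
η = (dQ/dY)·(Y/Q) = 17.33004 × (27.2/815.7549) = 0.58.
0 < η < 1 ⇒ necessity.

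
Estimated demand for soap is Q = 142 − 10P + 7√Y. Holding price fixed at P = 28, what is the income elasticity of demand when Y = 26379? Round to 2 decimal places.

0.57

At P = 28, Y = 26379: Q = 998.913.
Holding P constant, ∂Q/∂Y = 7/(2√Y) = 0.0215496.
η_Y = (∂Q/∂Y)·(Y/Q) = 0.0215496 × (26379/998.913) = 0.57.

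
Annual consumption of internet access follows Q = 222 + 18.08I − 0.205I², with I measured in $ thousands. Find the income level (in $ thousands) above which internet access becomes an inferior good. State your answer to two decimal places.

44.10

dQ/dI = 18.08 − 0.41I.
The good is inferior where dQ/dI < 0. Setting dQ/dI = 0 gives I = 18.08 / 0.41 = 44.10.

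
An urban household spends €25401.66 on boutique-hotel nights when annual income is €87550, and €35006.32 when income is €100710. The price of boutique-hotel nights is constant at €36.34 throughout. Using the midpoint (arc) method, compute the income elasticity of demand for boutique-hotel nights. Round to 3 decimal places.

2.275

With a constant price, Q₁ = 25401.66/36.34 = 699.000 and Q₂ = 35006.32/36.34 = 963.300 (equivalently, work directly with expenditure since P cancels).
Midpoint %ΔQ = (35006.32 − 25401.66)/30203.99 = 0.31799; midpoint %ΔI = (100710 − 87550)/94130 = 0.13981.
η = 0.31799 / 0.13981 = 2.275.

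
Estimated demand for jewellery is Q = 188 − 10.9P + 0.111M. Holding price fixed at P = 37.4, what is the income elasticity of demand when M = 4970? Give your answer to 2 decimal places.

1.66

At P = 37.4, M = 4970: Q = 332.010.
Holding P constant, ∂Q/∂M = 0.111.
η_M = (∂Q/∂M)·(M/Q) = 0.111 × (4970/332.010) = 1.66.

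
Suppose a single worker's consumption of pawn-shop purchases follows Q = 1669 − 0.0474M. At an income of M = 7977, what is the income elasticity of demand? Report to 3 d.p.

-0.293

At M = 7977: Q = 1290.890.
dQ/dM = −0.0474.
η = (dQ/dM)·(M/Q) = -0.0474 × (7977/1290.890) = -0.293.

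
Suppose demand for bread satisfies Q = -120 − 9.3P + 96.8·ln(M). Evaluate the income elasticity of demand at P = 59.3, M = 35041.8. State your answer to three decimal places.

At P = 59.3, M = 35041.8: Q = 341.454.
Holding P constant, ∂Q/∂M = 96.8/M = 0.00276242.
η_M = (∂Q/∂M)·(M/Q) = 0.00276242 × (35041.8/341.454) = 0.283.

0.283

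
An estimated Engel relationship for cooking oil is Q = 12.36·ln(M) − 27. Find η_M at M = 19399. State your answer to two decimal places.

At M = 19399: Q = 95.030.
dQ/dM = 12.36/M = 0.000637146 at this income.
η = (dQ/dM)·(M/Q) = 0.000637146 × (19399/95.030) = 0.13.

0.13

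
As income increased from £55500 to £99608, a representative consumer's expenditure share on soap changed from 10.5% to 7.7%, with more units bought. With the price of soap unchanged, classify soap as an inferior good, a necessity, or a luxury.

necessity

Quantity rises but the budget share falls as income rises, so 0 < η < 1.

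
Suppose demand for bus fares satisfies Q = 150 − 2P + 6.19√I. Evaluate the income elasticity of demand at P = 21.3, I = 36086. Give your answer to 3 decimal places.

At P = 21.3, I = 36086: Q = 1283.272.
Holding P constant, ∂Q/∂I = 6.19/(2√I) = 0.0162926.
η_I = (∂Q/∂I)·(I/Q) = 0.0162926 × (36086/1283.272) = 0.458.

0.458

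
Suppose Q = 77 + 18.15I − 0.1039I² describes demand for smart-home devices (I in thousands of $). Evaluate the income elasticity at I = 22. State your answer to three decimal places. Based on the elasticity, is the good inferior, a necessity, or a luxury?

0.701 (necessity)

At I = 22: Q = 426.0124.
dQ/dI = 18.15 − 0.2078I = 13.57840.
η = (dQ/dI)·(I/Q) = 13.57840 × (22/426.0124) = 0.701.
0 < η < 1 ⇒ necessity.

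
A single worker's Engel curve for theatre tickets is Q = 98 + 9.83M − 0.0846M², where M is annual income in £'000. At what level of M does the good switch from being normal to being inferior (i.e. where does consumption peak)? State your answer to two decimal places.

58.10

dQ/dM = 9.83 − 0.1692M.
The good is inferior where dQ/dM < 0. Setting dQ/dM = 0 gives M = 9.83 / 0.1692 = 58.10.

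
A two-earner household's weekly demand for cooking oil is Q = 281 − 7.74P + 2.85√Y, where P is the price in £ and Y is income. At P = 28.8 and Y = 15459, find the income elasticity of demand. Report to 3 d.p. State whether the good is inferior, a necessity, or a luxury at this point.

At P = 28.8, Y = 15459: Q = 412.441.
Holding P constant, ∂Q/∂Y = 2.85/(2√Y) = 0.011461.
η_Y = (∂Q/∂Y)·(Y/Q) = 0.011461 × (15459/412.441) = 0.430.
Since 0 < η < 1, this is a necessity.

0.430 (necessity)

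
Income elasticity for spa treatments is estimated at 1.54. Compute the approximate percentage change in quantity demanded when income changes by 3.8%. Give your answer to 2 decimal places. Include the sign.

%ΔQ ≈ η × %ΔI = 1.54 × 3.8% = 5.85%.

5.85%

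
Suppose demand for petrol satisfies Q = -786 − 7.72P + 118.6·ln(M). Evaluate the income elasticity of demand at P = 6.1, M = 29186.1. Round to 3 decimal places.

At P = 6.1, M = 29186.1: Q = 386.288.
Holding P constant, ∂Q/∂M = 118.6/M = 0.00406358.
η_M = (∂Q/∂M)·(M/Q) = 0.00406358 × (29186.1/386.288) = 0.307.

0.307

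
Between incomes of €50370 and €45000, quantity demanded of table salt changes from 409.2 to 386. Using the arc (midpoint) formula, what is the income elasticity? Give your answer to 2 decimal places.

ΔQ = 386 − 409.2 = -23.2; midpoint Q̄ = (409.2 + 386)/2 = 397.6.
ΔI = 45000 − 50370 = -5370; midpoint Ī = (50370 + 45000)/2 = 47685.
η = (ΔQ/Q̄) ÷ (ΔI/Ī) = (-23.2/397.6) ÷ (-5370/47685) = 0.52.

0.52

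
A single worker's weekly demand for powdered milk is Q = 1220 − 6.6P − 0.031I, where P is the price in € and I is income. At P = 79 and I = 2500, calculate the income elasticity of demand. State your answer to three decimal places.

At P = 79, I = 2500: Q = 621.100.
Holding P constant, ∂Q/∂I = −0.031.
η_I = (∂Q/∂I)·(I/Q) = -0.031 × (2500/621.100) = -0.125.

-0.125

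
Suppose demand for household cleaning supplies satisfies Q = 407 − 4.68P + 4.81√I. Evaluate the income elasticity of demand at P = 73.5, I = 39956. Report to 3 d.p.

0.469

At P = 73.5, I = 39956: Q = 1024.491.
Holding P constant, ∂Q/∂I = 4.81/(2√I) = 0.0120316.
η_I = (∂Q/∂I)·(I/Q) = 0.0120316 × (39956/1024.491) = 0.469.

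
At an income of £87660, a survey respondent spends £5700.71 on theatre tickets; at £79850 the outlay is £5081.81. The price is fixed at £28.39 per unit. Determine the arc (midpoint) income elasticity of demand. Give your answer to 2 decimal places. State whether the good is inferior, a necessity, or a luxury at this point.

1.23 (luxury)

With a constant price, Q₁ = 5700.71/28.39 = 200.800 and Q₂ = 5081.81/28.39 = 179.000 (equivalently, work directly with expenditure since P cancels).
Midpoint %ΔQ = (5081.81 − 5700.71)/5391.26 = -0.11480; midpoint %ΔI = (79850 − 87660)/83755 = -0.09325.
η = -0.11480 / -0.09325 = 1.23.
η > 1 ⇒ luxury.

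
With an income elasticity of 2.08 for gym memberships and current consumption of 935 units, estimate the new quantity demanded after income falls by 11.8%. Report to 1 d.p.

705.5

%ΔQ ≈ η × %ΔI = 2.08 × (-11.8%) = -24.544%.
New Q ≈ 935 × (1 − 0.24544) = 705.5.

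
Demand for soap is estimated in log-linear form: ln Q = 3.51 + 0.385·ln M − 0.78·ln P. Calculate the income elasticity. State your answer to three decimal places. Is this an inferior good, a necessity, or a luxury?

0.385 (necessity)

In a log-linear demand, the coefficient on ln M is the income elasticity.
So η = 0.385.
0 < η < 1 ⇒ necessity.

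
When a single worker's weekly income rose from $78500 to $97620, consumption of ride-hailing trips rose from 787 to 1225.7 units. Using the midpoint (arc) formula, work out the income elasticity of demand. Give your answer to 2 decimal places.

2.01

ΔQ = 1225.7 − 787 = 438.7; midpoint Q̄ = (787 + 1225.7)/2 = 1006.35.
ΔI = 97620 − 78500 = 19120; midpoint Ī = (78500 + 97620)/2 = 88060.
η = (ΔQ/Q̄) ÷ (ΔI/Ī) = (438.7/1006.35) ÷ (19120/88060) = 2.01.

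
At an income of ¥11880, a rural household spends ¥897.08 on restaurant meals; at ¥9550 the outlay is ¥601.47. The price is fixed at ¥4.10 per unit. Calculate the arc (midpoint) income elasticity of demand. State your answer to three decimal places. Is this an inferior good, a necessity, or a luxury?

With a constant price, Q₁ = 897.08/4.10 = 218.800 and Q₂ = 601.47/4.10 = 146.700 (equivalently, work directly with expenditure since P cancels).
Midpoint %ΔQ = (601.47 − 897.08)/749.28 = -0.39453; midpoint %ΔI = (9550 − 11880)/10715 = -0.21745.
η = -0.39453 / -0.21745 = 1.814.
η > 1 ⇒ luxury.

1.814 (luxury)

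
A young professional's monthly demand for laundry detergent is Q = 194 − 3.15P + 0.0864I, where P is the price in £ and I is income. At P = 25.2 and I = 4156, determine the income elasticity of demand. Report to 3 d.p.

0.758

At P = 25.2, I = 4156: Q = 473.698.
Holding P constant, ∂Q/∂I = 0.0864.
η_I = (∂Q/∂I)·(I/Q) = 0.0864 × (4156/473.698) = 0.758.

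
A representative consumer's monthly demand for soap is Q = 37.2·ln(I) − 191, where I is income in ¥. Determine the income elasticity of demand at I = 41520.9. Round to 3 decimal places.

At I = 41520.9: Q = 204.583.
dQ/dI = 37.2/I = 0.000895934 at this income.
η = (dQ/dI)·(I/Q) = 0.000895934 × (41520.9/204.583) = 0.182.

0.182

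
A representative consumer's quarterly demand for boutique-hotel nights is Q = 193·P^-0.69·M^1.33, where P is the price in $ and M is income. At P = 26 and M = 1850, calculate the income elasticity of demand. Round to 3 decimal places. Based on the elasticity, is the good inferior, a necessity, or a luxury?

For a multiplicative demand Q = A·P^α·M^β, the income elasticity is β everywhere.
Here β = 1.33, so η = 1.330.
Since η > 1, this is a luxury.

1.330 (luxury)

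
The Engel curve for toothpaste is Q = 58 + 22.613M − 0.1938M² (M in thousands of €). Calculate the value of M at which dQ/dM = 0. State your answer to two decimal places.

dQ/dM = 22.613 − 0.3876M.
The good is inferior where dQ/dM < 0. Setting dQ/dM = 0 gives M = 22.613 / 0.3876 = 58.34.

58.34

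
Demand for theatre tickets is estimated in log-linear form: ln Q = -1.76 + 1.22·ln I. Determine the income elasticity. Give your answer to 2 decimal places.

In a log-linear demand, the coefficient on ln I is the income elasticity.
So η = 1.22.

1.22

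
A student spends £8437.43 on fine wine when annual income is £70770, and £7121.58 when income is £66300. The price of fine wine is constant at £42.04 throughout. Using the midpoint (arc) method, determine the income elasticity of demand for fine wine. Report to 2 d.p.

2.59

With a constant price, Q₁ = 8437.43/42.04 = 200.700 and Q₂ = 7121.58/42.04 = 169.400 (equivalently, work directly with expenditure since P cancels).
Midpoint %ΔQ = (7121.58 − 8437.43)/7779.51 = -0.16914; midpoint %ΔI = (66300 − 70770)/68535 = -0.06522.
η = -0.16914 / -0.06522 = 2.59.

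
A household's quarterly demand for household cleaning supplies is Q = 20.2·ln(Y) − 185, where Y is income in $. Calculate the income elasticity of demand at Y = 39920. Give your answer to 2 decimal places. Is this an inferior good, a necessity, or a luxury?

At Y = 39920: Q = 29.012.
dQ/dY = 20.2/Y = 0.000506012 at this income.
η = (dQ/dY)·(Y/Q) = 0.000506012 × (39920/29.012) = 0.70.
Since 0 < η < 1, the good is a necessity.

0.70 (necessity)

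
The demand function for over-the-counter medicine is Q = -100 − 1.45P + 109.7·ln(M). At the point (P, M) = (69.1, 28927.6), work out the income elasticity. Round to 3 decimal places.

At P = 69.1, M = 28927.6: Q = 926.704.
Holding P constant, ∂Q/∂M = 109.7/M = 0.00379223.
η_M = (∂Q/∂M)·(M/Q) = 0.00379223 × (28927.6/926.704) = 0.118.

0.118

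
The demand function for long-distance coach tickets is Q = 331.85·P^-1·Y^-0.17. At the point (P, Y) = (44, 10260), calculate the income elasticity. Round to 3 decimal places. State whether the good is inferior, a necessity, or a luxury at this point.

-0.170 (inferior good)

For a multiplicative demand Q = A·P^α·Y^β, the income elasticity is β everywhere.
Here β = -0.17, so η = -0.170.
Since η < 0, this is an inferior good.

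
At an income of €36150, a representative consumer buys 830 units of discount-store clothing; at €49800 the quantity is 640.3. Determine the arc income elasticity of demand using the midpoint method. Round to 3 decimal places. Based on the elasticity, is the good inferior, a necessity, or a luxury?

ΔQ = 640.3 − 830 = -189.7; midpoint Q̄ = (830 + 640.3)/2 = 735.15.
ΔI = 49800 − 36150 = 13650; midpoint Ī = (36150 + 49800)/2 = 42975.
η = (ΔQ/Q̄) ÷ (ΔI/Ī) = (-189.7/735.15) ÷ (13650/42975) = -0.812.
η < 0 ⇒ inferior good.

-0.812 (inferior good)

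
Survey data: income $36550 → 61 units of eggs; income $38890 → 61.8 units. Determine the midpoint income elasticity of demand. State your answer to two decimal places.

0.21

ΔQ = 61.8 − 61 = 0.8; midpoint Q̄ = (61 + 61.8)/2 = 61.4.
ΔI = 38890 − 36550 = 2340; midpoint Ī = (36550 + 38890)/2 = 37720.
η = (ΔQ/Q̄) ÷ (ΔI/Ī) = (0.8/61.4) ÷ (2340/37720) = 0.21.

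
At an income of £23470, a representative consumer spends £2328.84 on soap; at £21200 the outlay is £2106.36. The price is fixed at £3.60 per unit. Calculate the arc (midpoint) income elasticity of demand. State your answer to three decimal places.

With a constant price, Q₁ = 2328.84/3.60 = 646.900 and Q₂ = 2106.36/3.60 = 585.100 (equivalently, work directly with expenditure since P cancels).
Midpoint %ΔQ = (2106.36 − 2328.84)/2217.60 = -0.10032; midpoint %ΔI = (21200 − 23470)/22335 = -0.10163.
η = -0.10032 / -0.10163 = 0.987.

0.987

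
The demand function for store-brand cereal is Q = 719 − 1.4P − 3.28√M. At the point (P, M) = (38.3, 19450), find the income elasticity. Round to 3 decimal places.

-1.100

At P = 38.3, M = 19450: Q = 207.941.
Holding P constant, ∂Q/∂M = -3.28/(2√M) = -0.0117594.
η_M = (∂Q/∂M)·(M/Q) = -0.0117594 × (19450/207.941) = -1.100.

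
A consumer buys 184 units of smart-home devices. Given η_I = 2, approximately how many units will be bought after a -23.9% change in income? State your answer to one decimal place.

%ΔQ ≈ η × %ΔI = 2 × (-23.9%) = -47.8%.
New Q ≈ 184 × (1 − 0.478) = 96.0.

96.0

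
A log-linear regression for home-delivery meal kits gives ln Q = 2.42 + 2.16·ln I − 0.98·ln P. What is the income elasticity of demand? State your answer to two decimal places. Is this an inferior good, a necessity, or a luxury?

2.16 (luxury)

In a log-linear demand, the coefficient on ln I is the income elasticity.
So η = 2.16.
η > 1 ⇒ luxury.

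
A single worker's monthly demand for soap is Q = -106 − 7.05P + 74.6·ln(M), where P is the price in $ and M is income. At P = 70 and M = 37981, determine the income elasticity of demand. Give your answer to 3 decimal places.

0.399

At P = 70, M = 37981: Q = 187.145.
Holding P constant, ∂Q/∂M = 74.6/M = 0.00196414.
η_M = (∂Q/∂M)·(M/Q) = 0.00196414 × (37981/187.145) = 0.399.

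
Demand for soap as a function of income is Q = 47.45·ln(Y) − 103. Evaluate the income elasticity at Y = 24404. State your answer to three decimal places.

At Y = 24404: Q = 376.364.
dQ/dY = 47.45/Y = 0.00194435 at this income.
η = (dQ/dY)·(Y/Q) = 0.00194435 × (24404/376.364) = 0.126.

0.126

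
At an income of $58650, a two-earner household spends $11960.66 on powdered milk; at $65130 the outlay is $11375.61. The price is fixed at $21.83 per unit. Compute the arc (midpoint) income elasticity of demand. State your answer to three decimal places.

-0.479

With a constant price, Q₁ = 11960.66/21.83 = 547.900 and Q₂ = 11375.61/21.83 = 521.100 (equivalently, work directly with expenditure since P cancels).
Midpoint %ΔQ = (11375.61 − 11960.66)/11668.14 = -0.05014; midpoint %ΔI = (65130 − 58650)/61890 = 0.10470.
η = -0.05014 / 0.10470 = -0.479.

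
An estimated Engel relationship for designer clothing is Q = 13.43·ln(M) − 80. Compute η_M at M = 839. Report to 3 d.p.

At M = 839: Q = 10.414.
dQ/dM = 13.43/M = 0.0160072 at this income.
η = (dQ/dM)·(M/Q) = 0.0160072 × (839/10.414) = 1.290.

1.290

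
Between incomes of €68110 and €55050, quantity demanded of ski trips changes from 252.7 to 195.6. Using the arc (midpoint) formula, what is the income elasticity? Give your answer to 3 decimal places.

1.201

ΔQ = 195.6 − 252.7 = -57.1; midpoint Q̄ = (252.7 + 195.6)/2 = 224.15.
ΔI = 55050 − 68110 = -13060; midpoint Ī = (68110 + 55050)/2 = 61580.
η = (ΔQ/Q̄) ÷ (ΔI/Ī) = (-57.1/224.15) ÷ (-13060/61580) = 1.201.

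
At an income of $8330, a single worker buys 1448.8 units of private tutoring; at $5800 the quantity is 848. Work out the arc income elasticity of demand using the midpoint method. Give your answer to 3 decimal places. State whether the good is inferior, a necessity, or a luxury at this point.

1.461 (luxury)

ΔQ = 848 − 1448.8 = -600.8; midpoint Q̄ = (1448.8 + 848)/2 = 1148.4.
ΔI = 5800 − 8330 = -2530; midpoint Ī = (8330 + 5800)/2 = 7065.
η = (ΔQ/Q̄) ÷ (ΔI/Ī) = (-600.8/1148.4) ÷ (-2530/7065) = 1.461.
η > 1 ⇒ luxury.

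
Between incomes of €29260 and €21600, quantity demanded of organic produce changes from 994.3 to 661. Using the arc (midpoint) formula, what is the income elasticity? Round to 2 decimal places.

ΔQ = 661 − 994.3 = -333.3; midpoint Q̄ = (994.3 + 661)/2 = 827.65.
ΔI = 21600 − 29260 = -7660; midpoint Ī = (29260 + 21600)/2 = 25430.
η = (ΔQ/Q̄) ÷ (ΔI/Ī) = (-333.3/827.65) ÷ (-7660/25430) = 1.34.

1.34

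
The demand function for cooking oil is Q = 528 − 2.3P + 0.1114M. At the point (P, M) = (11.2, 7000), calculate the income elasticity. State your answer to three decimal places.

0.608

At P = 11.2, M = 7000: Q = 1282.040.
Holding P constant, ∂Q/∂M = 0.1114.
η_M = (∂Q/∂M)·(M/Q) = 0.1114 × (7000/1282.040) = 0.608.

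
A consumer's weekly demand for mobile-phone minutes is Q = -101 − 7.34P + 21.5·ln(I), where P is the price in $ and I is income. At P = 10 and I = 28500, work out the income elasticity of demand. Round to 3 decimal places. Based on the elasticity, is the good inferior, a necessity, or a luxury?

0.466 (necessity)

At P = 10, I = 28500: Q = 46.140.
Holding P constant, ∂Q/∂I = 21.5/I = 0.000754386.
η_I = (∂Q/∂I)·(I/Q) = 0.000754386 × (28500/46.140) = 0.466.
Since 0 < η < 1, this is a necessity.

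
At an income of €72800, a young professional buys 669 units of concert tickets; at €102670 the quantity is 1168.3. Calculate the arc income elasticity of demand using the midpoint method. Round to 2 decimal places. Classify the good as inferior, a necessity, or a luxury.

ΔQ = 1168.3 − 669 = 499.3; midpoint Q̄ = (669 + 1168.3)/2 = 918.65.
ΔI = 102670 − 72800 = 29870; midpoint Ī = (72800 + 102670)/2 = 87735.
η = (ΔQ/Q̄) ÷ (ΔI/Ī) = (499.3/918.65) ÷ (29870/87735) = 1.60.
η > 1 ⇒ luxury.

1.60 (luxury)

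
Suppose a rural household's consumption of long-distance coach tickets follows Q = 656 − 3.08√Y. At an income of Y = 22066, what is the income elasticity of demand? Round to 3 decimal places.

At Y = 22066: Q = 198.477.
dQ/dY = -3.08/(2√Y) = -0.0103671 at this income.
η = (dQ/dY)·(Y/Q) = -0.0103671 × (22066/198.477) = -1.153.

-1.153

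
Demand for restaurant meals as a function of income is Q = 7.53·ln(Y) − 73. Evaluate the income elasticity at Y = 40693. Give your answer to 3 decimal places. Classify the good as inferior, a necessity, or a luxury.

1.088 (luxury)

At Y = 40693: Q = 6.922.
dQ/dY = 7.53/Y = 0.000185044 at this income.
η = (dQ/dY)·(Y/Q) = 0.000185044 × (40693/6.922) = 1.088.
Since η > 1, the good is a luxury.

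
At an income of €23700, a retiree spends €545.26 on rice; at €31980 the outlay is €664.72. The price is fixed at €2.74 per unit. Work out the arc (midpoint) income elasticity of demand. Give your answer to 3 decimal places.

With a constant price, Q₁ = 545.26/2.74 = 199.000 and Q₂ = 664.72/2.74 = 242.599 (equivalently, work directly with expenditure since P cancels).
Midpoint %ΔQ = (664.72 − 545.26)/604.99 = 0.19746; midpoint %ΔI = (31980 − 23700)/27840 = 0.29741.
η = 0.19746 / 0.29741 = 0.664.

0.664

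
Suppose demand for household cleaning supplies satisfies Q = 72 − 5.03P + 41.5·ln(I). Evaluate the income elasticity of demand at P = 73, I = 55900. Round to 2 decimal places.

At P = 73, I = 55900: Q = 158.460.
Holding P constant, ∂Q/∂I = 41.5/I = 0.000742397.
η_I = (∂Q/∂I)·(I/Q) = 0.000742397 × (55900/158.460) = 0.26.

0.26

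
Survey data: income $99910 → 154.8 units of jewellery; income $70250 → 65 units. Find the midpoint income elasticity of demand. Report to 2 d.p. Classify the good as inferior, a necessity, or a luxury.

ΔQ = 65 − 154.8 = -89.8; midpoint Q̄ = (154.8 + 65)/2 = 109.9.
ΔI = 70250 − 99910 = -29660; midpoint Ī = (99910 + 70250)/2 = 85080.
η = (ΔQ/Q̄) ÷ (ΔI/Ī) = (-89.8/109.9) ÷ (-29660/85080) = 2.34.
η > 1 ⇒ luxury.

2.34 (luxury)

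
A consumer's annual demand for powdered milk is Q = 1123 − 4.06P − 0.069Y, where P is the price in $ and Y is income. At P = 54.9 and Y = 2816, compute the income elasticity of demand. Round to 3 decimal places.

-0.275

At P = 54.9, Y = 2816: Q = 705.802.
Holding P constant, ∂Q/∂Y = −0.069.
η_Y = (∂Q/∂Y)·(Y/Q) = -0.069 × (2816/705.802) = -0.275.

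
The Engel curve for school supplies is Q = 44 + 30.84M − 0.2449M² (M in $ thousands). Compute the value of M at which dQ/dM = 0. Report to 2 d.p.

62.96

dQ/dM = 30.84 − 0.4898M.
The good is inferior where dQ/dM < 0. Setting dQ/dM = 0 gives M = 30.84 / 0.4898 = 62.96.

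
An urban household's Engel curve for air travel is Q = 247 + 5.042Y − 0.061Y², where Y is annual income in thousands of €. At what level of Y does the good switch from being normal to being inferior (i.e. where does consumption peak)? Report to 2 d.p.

41.33

dQ/dY = 5.042 − 0.122Y.
The good is inferior where dQ/dY < 0. Setting dQ/dY = 0 gives Y = 5.042 / 0.122 = 41.33.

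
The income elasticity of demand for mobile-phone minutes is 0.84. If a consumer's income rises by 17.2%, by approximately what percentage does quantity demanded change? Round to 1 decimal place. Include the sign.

%ΔQ ≈ η × %ΔI = 0.84 × 17.2% = 14.4%.

14.4%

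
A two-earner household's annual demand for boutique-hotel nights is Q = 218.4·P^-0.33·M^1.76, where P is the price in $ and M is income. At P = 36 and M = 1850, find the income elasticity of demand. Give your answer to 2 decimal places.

For a multiplicative demand Q = A·P^α·M^β, the income elasticity is β everywhere.
Here β = 1.76, so η = 1.76.

1.76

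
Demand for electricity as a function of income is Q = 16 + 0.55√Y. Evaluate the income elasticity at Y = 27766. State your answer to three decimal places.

0.426

At Y = 27766: Q = 107.647.
dQ/dY = 0.55/(2√Y) = 0.00165035 at this income.
η = (dQ/dY)·(Y/Q) = 0.00165035 × (27766/107.647) = 0.426.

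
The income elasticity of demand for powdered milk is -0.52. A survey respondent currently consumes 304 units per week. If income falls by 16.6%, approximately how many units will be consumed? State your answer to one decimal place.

%ΔQ ≈ η × %ΔI = -0.52 × (-16.6%) = 8.632%.
New Q ≈ 304 × (1 + 0.08632) = 330.2.

330.2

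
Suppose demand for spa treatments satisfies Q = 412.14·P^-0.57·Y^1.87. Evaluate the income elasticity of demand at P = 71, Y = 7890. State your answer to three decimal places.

1.870

For a multiplicative demand Q = A·P^α·Y^β, the income elasticity is β everywhere.
Here β = 1.87, so η = 1.870.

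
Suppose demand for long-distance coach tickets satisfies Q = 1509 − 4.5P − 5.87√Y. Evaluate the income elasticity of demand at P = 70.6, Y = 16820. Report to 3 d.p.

At P = 70.6, Y = 16820: Q = 430.008.
Holding P constant, ∂Q/∂Y = -5.87/(2√Y) = -0.0226306.
η_Y = (∂Q/∂Y)·(Y/Q) = -0.0226306 × (16820/430.008) = -0.885.

-0.885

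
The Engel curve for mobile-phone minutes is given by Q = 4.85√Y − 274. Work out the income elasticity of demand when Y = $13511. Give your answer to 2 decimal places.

At Y = 13511: Q = 289.749.
dQ/dY = 4.85/(2√Y) = 0.0208626 at this income.
η = (dQ/dY)·(Y/Q) = 0.0208626 × (13511/289.749) = 0.97.

0.97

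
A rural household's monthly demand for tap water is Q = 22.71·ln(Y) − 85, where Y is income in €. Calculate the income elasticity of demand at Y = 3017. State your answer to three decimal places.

0.234

At Y = 3017: Q = 96.953.
dQ/dY = 22.71/Y = 0.00752735 at this income.
η = (dQ/dY)·(Y/Q) = 0.00752735 × (3017/96.953) = 0.234.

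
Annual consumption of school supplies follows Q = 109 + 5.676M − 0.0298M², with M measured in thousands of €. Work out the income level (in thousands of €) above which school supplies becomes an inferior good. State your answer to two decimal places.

95.23

dQ/dM = 5.676 − 0.0596M.
The good is inferior where dQ/dM < 0. Setting dQ/dM = 0 gives M = 5.676 / 0.0596 = 95.23.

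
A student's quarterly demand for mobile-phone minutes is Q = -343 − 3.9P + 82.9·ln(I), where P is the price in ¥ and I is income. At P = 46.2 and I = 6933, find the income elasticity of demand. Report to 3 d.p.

At P = 46.2, I = 6933: Q = 209.992.
Holding P constant, ∂Q/∂I = 82.9/I = 0.0119573.
η_I = (∂Q/∂I)·(I/Q) = 0.0119573 × (6933/209.992) = 0.395.

0.395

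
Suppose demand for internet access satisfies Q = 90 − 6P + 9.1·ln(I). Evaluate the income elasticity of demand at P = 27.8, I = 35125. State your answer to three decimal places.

At P = 27.8, I = 35125: Q = 18.447.
Holding P constant, ∂Q/∂I = 9.1/I = 0.000259075.
η_I = (∂Q/∂I)·(I/Q) = 0.000259075 × (35125/18.447) = 0.493.

0.493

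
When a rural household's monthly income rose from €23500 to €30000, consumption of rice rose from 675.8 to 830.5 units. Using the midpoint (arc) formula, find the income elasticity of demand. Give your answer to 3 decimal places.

ΔQ = 830.5 − 675.8 = 154.7; midpoint Q̄ = (675.8 + 830.5)/2 = 753.15.
ΔI = 30000 − 23500 = 6500; midpoint Ī = (23500 + 30000)/2 = 26750.
η = (ΔQ/Q̄) ÷ (ΔI/Ī) = (154.7/753.15) ÷ (6500/26750) = 0.845.

0.845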